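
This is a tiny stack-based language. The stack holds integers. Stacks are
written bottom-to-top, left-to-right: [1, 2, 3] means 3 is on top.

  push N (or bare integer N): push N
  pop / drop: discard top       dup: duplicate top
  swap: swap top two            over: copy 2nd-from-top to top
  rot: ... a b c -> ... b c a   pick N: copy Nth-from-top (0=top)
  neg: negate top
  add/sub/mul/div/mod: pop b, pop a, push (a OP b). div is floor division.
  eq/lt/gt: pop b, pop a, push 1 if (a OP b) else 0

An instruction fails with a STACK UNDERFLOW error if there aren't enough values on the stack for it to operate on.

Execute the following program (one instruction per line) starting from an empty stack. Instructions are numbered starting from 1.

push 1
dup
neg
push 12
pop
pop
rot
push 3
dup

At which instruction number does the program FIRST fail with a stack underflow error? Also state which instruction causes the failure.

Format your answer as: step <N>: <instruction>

Answer: step 7: rot

Derivation:
Step 1 ('push 1'): stack = [1], depth = 1
Step 2 ('dup'): stack = [1, 1], depth = 2
Step 3 ('neg'): stack = [1, -1], depth = 2
Step 4 ('push 12'): stack = [1, -1, 12], depth = 3
Step 5 ('pop'): stack = [1, -1], depth = 2
Step 6 ('pop'): stack = [1], depth = 1
Step 7 ('rot'): needs 3 value(s) but depth is 1 — STACK UNDERFLOW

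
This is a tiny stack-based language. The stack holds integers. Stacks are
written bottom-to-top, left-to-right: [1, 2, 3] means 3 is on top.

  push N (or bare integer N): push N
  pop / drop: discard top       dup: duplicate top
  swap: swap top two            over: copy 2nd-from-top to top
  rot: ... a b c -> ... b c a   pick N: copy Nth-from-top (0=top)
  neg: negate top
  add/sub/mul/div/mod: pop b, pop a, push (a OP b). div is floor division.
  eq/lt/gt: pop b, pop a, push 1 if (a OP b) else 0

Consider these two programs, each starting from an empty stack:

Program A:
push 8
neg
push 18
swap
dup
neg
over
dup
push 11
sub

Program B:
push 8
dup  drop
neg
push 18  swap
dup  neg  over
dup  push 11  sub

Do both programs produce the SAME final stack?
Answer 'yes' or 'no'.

Answer: yes

Derivation:
Program A trace:
  After 'push 8': [8]
  After 'neg': [-8]
  After 'push 18': [-8, 18]
  After 'swap': [18, -8]
  After 'dup': [18, -8, -8]
  After 'neg': [18, -8, 8]
  After 'over': [18, -8, 8, -8]
  After 'dup': [18, -8, 8, -8, -8]
  After 'push 11': [18, -8, 8, -8, -8, 11]
  After 'sub': [18, -8, 8, -8, -19]
Program A final stack: [18, -8, 8, -8, -19]

Program B trace:
  After 'push 8': [8]
  After 'dup': [8, 8]
  After 'drop': [8]
  After 'neg': [-8]
  After 'push 18': [-8, 18]
  After 'swap': [18, -8]
  After 'dup': [18, -8, -8]
  After 'neg': [18, -8, 8]
  After 'over': [18, -8, 8, -8]
  After 'dup': [18, -8, 8, -8, -8]
  After 'push 11': [18, -8, 8, -8, -8, 11]
  After 'sub': [18, -8, 8, -8, -19]
Program B final stack: [18, -8, 8, -8, -19]
Same: yes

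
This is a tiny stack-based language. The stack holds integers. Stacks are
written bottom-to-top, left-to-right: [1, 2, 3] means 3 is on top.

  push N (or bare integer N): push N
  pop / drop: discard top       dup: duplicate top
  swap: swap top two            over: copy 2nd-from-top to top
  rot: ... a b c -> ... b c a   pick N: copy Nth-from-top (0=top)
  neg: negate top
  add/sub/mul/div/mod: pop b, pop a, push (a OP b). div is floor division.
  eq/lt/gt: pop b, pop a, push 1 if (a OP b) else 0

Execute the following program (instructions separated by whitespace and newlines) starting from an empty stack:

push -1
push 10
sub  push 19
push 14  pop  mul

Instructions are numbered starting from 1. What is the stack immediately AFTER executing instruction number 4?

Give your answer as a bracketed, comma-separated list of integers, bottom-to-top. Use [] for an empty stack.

Answer: [-11, 19]

Derivation:
Step 1 ('push -1'): [-1]
Step 2 ('push 10'): [-1, 10]
Step 3 ('sub'): [-11]
Step 4 ('push 19'): [-11, 19]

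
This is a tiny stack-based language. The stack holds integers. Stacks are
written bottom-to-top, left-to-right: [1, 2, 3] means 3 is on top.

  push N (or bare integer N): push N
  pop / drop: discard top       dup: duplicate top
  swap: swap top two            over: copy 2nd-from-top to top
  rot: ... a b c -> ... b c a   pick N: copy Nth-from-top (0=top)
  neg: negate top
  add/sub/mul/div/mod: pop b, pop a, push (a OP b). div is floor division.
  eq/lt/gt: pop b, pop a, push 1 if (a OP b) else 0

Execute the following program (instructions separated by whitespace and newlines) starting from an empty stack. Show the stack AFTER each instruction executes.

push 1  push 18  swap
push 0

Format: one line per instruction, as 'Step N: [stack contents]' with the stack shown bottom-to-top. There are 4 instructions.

Step 1: [1]
Step 2: [1, 18]
Step 3: [18, 1]
Step 4: [18, 1, 0]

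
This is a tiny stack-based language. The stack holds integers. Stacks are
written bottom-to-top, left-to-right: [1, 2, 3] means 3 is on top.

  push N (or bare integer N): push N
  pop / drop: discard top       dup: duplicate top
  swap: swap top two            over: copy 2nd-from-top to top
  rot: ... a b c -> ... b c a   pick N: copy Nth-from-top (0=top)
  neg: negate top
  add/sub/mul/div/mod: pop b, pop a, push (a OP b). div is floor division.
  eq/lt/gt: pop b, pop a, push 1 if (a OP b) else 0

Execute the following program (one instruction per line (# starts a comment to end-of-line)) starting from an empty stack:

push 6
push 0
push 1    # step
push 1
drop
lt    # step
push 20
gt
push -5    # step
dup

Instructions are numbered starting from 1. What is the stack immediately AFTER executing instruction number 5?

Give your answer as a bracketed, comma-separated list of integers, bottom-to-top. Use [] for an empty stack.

Answer: [6, 0, 1]

Derivation:
Step 1 ('push 6'): [6]
Step 2 ('push 0'): [6, 0]
Step 3 ('push 1'): [6, 0, 1]
Step 4 ('push 1'): [6, 0, 1, 1]
Step 5 ('drop'): [6, 0, 1]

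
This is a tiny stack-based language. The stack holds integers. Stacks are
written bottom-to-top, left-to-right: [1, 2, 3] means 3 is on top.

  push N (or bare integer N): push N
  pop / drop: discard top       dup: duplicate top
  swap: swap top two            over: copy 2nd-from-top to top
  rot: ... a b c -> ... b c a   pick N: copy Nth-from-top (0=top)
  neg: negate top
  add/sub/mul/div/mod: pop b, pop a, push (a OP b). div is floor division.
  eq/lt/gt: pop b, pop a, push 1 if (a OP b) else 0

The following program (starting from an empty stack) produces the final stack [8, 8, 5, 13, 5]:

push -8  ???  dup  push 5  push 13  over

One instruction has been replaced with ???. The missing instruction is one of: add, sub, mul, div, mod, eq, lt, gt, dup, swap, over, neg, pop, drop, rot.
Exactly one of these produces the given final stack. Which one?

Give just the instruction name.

Stack before ???: [-8]
Stack after ???:  [8]
The instruction that transforms [-8] -> [8] is: neg

Answer: neg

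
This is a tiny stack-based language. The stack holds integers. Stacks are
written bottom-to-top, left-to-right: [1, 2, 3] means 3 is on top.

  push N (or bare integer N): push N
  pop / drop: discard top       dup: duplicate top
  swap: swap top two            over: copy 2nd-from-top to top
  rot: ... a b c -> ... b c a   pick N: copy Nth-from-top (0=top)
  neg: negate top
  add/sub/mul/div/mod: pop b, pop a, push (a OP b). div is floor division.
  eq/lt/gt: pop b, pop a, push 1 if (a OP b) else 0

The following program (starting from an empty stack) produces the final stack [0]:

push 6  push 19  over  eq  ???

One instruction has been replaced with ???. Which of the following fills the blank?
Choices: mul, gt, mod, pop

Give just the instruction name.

Answer: mul

Derivation:
Stack before ???: [6, 0]
Stack after ???:  [0]
Checking each choice:
  mul: MATCH
  gt: produces [1]
  mod: modulo by zero
  pop: produces [6]


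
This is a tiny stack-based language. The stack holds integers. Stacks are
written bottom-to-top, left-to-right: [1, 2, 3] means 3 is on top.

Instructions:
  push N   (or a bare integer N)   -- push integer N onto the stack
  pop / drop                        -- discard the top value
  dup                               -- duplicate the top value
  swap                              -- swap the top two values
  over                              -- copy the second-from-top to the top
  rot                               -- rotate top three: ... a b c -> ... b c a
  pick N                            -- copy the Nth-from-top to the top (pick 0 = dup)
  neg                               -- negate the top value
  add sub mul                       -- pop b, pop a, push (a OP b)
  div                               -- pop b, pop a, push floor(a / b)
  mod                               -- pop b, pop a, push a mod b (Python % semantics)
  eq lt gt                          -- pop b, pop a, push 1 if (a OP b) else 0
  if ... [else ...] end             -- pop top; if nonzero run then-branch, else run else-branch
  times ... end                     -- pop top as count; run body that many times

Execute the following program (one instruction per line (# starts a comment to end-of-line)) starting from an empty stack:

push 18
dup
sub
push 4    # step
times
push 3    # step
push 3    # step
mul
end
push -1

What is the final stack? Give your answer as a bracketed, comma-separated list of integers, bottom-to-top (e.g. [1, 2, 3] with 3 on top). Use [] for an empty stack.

Answer: [0, 9, 9, 9, 9, -1]

Derivation:
After 'push 18': [18]
After 'dup': [18, 18]
After 'sub': [0]
After 'push 4': [0, 4]
After 'times': [0]
After 'push 3': [0, 3]
After 'push 3': [0, 3, 3]
After 'mul': [0, 9]
After 'push 3': [0, 9, 3]
After 'push 3': [0, 9, 3, 3]
After 'mul': [0, 9, 9]
After 'push 3': [0, 9, 9, 3]
After 'push 3': [0, 9, 9, 3, 3]
After 'mul': [0, 9, 9, 9]
After 'push 3': [0, 9, 9, 9, 3]
After 'push 3': [0, 9, 9, 9, 3, 3]
After 'mul': [0, 9, 9, 9, 9]
After 'push -1': [0, 9, 9, 9, 9, -1]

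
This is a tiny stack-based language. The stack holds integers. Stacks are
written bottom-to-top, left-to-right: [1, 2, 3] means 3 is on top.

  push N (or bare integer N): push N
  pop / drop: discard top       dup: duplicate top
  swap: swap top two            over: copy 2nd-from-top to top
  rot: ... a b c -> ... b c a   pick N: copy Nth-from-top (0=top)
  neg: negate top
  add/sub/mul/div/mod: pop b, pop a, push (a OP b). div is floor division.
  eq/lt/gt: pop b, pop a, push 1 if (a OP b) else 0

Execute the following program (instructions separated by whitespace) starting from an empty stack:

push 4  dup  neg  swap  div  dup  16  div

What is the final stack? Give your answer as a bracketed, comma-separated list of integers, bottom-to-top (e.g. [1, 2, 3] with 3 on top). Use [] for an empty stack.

After 'push 4': [4]
After 'dup': [4, 4]
After 'neg': [4, -4]
After 'swap': [-4, 4]
After 'div': [-1]
After 'dup': [-1, -1]
After 'push 16': [-1, -1, 16]
After 'div': [-1, -1]

Answer: [-1, -1]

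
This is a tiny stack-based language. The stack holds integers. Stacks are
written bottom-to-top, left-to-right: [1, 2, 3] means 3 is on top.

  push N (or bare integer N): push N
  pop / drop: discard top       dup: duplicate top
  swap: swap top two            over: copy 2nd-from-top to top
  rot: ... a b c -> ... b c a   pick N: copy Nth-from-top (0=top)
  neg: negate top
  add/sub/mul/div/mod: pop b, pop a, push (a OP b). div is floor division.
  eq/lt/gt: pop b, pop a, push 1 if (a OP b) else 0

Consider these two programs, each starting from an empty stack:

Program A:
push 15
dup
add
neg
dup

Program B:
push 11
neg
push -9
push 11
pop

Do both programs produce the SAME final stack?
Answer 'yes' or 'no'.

Answer: no

Derivation:
Program A trace:
  After 'push 15': [15]
  After 'dup': [15, 15]
  After 'add': [30]
  After 'neg': [-30]
  After 'dup': [-30, -30]
Program A final stack: [-30, -30]

Program B trace:
  After 'push 11': [11]
  After 'neg': [-11]
  After 'push -9': [-11, -9]
  After 'push 11': [-11, -9, 11]
  After 'pop': [-11, -9]
Program B final stack: [-11, -9]
Same: no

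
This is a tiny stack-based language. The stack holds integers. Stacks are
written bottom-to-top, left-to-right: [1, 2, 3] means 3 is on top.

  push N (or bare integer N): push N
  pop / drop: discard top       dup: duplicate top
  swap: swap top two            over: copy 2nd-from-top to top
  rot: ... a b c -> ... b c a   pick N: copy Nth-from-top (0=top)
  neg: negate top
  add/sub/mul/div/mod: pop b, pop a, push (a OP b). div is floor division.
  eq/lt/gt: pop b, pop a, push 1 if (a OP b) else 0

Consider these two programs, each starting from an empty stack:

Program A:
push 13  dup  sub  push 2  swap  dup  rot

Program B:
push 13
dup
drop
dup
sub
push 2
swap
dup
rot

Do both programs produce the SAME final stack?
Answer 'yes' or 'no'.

Program A trace:
  After 'push 13': [13]
  After 'dup': [13, 13]
  After 'sub': [0]
  After 'push 2': [0, 2]
  After 'swap': [2, 0]
  After 'dup': [2, 0, 0]
  After 'rot': [0, 0, 2]
Program A final stack: [0, 0, 2]

Program B trace:
  After 'push 13': [13]
  After 'dup': [13, 13]
  After 'drop': [13]
  After 'dup': [13, 13]
  After 'sub': [0]
  After 'push 2': [0, 2]
  After 'swap': [2, 0]
  After 'dup': [2, 0, 0]
  After 'rot': [0, 0, 2]
Program B final stack: [0, 0, 2]
Same: yes

Answer: yes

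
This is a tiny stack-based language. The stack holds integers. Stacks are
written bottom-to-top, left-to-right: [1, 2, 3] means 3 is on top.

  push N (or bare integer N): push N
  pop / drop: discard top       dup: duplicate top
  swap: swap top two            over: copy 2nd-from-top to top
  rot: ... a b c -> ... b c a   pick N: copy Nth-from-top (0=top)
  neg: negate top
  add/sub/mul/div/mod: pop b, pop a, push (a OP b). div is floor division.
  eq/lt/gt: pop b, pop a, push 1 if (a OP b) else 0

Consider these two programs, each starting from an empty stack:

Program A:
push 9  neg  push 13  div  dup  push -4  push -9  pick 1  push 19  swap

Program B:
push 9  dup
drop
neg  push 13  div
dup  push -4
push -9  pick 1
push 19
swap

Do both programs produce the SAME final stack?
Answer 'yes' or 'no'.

Answer: yes

Derivation:
Program A trace:
  After 'push 9': [9]
  After 'neg': [-9]
  After 'push 13': [-9, 13]
  After 'div': [-1]
  After 'dup': [-1, -1]
  After 'push -4': [-1, -1, -4]
  After 'push -9': [-1, -1, -4, -9]
  After 'pick 1': [-1, -1, -4, -9, -4]
  After 'push 19': [-1, -1, -4, -9, -4, 19]
  After 'swap': [-1, -1, -4, -9, 19, -4]
Program A final stack: [-1, -1, -4, -9, 19, -4]

Program B trace:
  After 'push 9': [9]
  After 'dup': [9, 9]
  After 'drop': [9]
  After 'neg': [-9]
  After 'push 13': [-9, 13]
  After 'div': [-1]
  After 'dup': [-1, -1]
  After 'push -4': [-1, -1, -4]
  After 'push -9': [-1, -1, -4, -9]
  After 'pick 1': [-1, -1, -4, -9, -4]
  After 'push 19': [-1, -1, -4, -9, -4, 19]
  After 'swap': [-1, -1, -4, -9, 19, -4]
Program B final stack: [-1, -1, -4, -9, 19, -4]
Same: yes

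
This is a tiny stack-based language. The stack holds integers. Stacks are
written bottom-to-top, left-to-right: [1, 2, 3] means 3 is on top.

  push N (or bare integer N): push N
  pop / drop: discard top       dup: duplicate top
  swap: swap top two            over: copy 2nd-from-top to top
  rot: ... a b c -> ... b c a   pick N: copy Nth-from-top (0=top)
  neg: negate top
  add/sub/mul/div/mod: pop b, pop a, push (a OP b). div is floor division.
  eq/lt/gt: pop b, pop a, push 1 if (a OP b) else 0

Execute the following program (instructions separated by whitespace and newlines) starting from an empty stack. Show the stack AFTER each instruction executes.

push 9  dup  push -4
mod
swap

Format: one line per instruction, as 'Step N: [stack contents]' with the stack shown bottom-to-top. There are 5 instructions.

Step 1: [9]
Step 2: [9, 9]
Step 3: [9, 9, -4]
Step 4: [9, -3]
Step 5: [-3, 9]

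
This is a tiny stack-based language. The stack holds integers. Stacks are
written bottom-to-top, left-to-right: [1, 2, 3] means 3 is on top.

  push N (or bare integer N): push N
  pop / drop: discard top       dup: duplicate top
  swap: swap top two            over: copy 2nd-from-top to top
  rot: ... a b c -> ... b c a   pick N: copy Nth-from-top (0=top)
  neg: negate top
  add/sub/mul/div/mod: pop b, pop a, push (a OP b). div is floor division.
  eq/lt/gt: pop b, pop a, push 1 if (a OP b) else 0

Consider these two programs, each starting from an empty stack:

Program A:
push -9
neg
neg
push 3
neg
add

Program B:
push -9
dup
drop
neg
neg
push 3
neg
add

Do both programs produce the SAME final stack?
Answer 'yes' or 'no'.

Program A trace:
  After 'push -9': [-9]
  After 'neg': [9]
  After 'neg': [-9]
  After 'push 3': [-9, 3]
  After 'neg': [-9, -3]
  After 'add': [-12]
Program A final stack: [-12]

Program B trace:
  After 'push -9': [-9]
  After 'dup': [-9, -9]
  After 'drop': [-9]
  After 'neg': [9]
  After 'neg': [-9]
  After 'push 3': [-9, 3]
  After 'neg': [-9, -3]
  After 'add': [-12]
Program B final stack: [-12]
Same: yes

Answer: yes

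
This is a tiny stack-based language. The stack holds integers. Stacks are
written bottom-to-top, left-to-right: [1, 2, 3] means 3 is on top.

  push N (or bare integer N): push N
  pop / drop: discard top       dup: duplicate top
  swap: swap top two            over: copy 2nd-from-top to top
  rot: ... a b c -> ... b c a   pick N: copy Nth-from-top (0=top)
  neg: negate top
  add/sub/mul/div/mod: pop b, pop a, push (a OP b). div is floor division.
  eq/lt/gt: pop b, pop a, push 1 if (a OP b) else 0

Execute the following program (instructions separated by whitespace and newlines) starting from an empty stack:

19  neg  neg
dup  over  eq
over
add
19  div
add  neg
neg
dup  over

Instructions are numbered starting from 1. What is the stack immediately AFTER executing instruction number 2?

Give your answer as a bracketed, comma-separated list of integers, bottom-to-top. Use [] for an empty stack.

Step 1 ('19'): [19]
Step 2 ('neg'): [-19]

Answer: [-19]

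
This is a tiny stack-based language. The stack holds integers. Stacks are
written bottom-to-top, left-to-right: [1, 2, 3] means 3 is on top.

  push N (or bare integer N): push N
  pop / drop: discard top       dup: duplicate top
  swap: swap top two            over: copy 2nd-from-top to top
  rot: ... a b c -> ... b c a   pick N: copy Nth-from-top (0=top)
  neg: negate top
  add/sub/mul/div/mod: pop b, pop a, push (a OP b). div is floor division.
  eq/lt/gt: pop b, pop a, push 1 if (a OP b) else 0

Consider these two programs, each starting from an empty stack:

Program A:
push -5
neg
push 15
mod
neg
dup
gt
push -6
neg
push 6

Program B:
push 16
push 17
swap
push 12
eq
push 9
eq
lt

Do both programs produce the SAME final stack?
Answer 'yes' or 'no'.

Program A trace:
  After 'push -5': [-5]
  After 'neg': [5]
  After 'push 15': [5, 15]
  After 'mod': [5]
  After 'neg': [-5]
  After 'dup': [-5, -5]
  After 'gt': [0]
  After 'push -6': [0, -6]
  After 'neg': [0, 6]
  After 'push 6': [0, 6, 6]
Program A final stack: [0, 6, 6]

Program B trace:
  After 'push 16': [16]
  After 'push 17': [16, 17]
  After 'swap': [17, 16]
  After 'push 12': [17, 16, 12]
  After 'eq': [17, 0]
  After 'push 9': [17, 0, 9]
  After 'eq': [17, 0]
  After 'lt': [0]
Program B final stack: [0]
Same: no

Answer: no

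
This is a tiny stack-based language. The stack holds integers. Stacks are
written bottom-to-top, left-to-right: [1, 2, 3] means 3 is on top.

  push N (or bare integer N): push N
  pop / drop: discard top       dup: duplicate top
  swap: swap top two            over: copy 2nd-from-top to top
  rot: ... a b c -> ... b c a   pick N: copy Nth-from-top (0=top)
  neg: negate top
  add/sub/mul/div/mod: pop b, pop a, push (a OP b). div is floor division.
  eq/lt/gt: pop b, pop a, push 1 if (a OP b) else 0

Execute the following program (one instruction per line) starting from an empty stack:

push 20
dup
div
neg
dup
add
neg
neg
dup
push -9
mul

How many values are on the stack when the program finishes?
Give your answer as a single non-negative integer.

After 'push 20': stack = [20] (depth 1)
After 'dup': stack = [20, 20] (depth 2)
After 'div': stack = [1] (depth 1)
After 'neg': stack = [-1] (depth 1)
After 'dup': stack = [-1, -1] (depth 2)
After 'add': stack = [-2] (depth 1)
After 'neg': stack = [2] (depth 1)
After 'neg': stack = [-2] (depth 1)
After 'dup': stack = [-2, -2] (depth 2)
After 'push -9': stack = [-2, -2, -9] (depth 3)
After 'mul': stack = [-2, 18] (depth 2)

Answer: 2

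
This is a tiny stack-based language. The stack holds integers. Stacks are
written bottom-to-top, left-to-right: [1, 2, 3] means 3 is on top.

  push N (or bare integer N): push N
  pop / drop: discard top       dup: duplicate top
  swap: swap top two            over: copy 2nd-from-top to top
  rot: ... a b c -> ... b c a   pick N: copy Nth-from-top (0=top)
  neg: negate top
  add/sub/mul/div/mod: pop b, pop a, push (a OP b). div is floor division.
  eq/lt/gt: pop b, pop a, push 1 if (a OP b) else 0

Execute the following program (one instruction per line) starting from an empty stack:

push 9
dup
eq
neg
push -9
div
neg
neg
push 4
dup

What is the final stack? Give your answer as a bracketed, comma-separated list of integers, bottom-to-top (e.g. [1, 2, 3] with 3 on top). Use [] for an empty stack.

After 'push 9': [9]
After 'dup': [9, 9]
After 'eq': [1]
After 'neg': [-1]
After 'push -9': [-1, -9]
After 'div': [0]
After 'neg': [0]
After 'neg': [0]
After 'push 4': [0, 4]
After 'dup': [0, 4, 4]

Answer: [0, 4, 4]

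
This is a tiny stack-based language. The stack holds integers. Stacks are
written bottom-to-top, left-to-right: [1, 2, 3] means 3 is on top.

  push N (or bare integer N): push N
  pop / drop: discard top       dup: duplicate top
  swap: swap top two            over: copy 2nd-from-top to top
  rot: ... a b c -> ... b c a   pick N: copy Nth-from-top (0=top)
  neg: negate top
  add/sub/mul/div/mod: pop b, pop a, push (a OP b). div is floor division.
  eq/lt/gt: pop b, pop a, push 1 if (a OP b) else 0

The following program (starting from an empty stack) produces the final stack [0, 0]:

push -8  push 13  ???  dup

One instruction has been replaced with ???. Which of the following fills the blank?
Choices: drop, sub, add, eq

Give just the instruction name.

Stack before ???: [-8, 13]
Stack after ???:  [0]
Checking each choice:
  drop: produces [-8, -8]
  sub: produces [-21, -21]
  add: produces [5, 5]
  eq: MATCH


Answer: eq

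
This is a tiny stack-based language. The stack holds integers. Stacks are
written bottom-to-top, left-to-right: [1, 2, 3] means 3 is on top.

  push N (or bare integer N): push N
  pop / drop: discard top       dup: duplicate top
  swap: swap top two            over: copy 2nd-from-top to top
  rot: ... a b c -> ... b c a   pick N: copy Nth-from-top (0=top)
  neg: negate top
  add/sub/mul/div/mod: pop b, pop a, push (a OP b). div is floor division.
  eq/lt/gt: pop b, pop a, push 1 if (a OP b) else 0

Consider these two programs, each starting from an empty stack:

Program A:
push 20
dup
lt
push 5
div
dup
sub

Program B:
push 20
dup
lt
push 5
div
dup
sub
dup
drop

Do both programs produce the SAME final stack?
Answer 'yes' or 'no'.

Program A trace:
  After 'push 20': [20]
  After 'dup': [20, 20]
  After 'lt': [0]
  After 'push 5': [0, 5]
  After 'div': [0]
  After 'dup': [0, 0]
  After 'sub': [0]
Program A final stack: [0]

Program B trace:
  After 'push 20': [20]
  After 'dup': [20, 20]
  After 'lt': [0]
  After 'push 5': [0, 5]
  After 'div': [0]
  After 'dup': [0, 0]
  After 'sub': [0]
  After 'dup': [0, 0]
  After 'drop': [0]
Program B final stack: [0]
Same: yes

Answer: yes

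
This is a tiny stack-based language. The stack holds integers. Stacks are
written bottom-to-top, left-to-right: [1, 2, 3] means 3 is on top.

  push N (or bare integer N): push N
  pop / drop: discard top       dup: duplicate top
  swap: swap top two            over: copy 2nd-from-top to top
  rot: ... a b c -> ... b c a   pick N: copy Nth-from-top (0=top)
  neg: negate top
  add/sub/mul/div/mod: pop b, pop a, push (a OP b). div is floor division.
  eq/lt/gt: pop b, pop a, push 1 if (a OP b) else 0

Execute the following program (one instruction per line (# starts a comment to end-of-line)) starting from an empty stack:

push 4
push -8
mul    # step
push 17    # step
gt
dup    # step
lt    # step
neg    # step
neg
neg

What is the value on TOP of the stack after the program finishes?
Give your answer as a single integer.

After 'push 4': [4]
After 'push -8': [4, -8]
After 'mul': [-32]
After 'push 17': [-32, 17]
After 'gt': [0]
After 'dup': [0, 0]
After 'lt': [0]
After 'neg': [0]
After 'neg': [0]
After 'neg': [0]

Answer: 0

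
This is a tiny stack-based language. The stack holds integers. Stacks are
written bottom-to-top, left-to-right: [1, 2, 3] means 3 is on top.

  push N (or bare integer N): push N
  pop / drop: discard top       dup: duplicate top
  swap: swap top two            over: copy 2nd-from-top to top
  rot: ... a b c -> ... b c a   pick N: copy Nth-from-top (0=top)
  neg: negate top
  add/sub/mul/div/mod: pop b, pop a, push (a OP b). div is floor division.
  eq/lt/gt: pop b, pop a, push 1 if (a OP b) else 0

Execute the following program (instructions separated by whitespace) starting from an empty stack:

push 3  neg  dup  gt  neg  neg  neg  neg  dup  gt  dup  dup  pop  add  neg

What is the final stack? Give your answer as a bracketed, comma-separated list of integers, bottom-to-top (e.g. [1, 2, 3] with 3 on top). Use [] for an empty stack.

After 'push 3': [3]
After 'neg': [-3]
After 'dup': [-3, -3]
After 'gt': [0]
After 'neg': [0]
After 'neg': [0]
After 'neg': [0]
After 'neg': [0]
After 'dup': [0, 0]
After 'gt': [0]
After 'dup': [0, 0]
After 'dup': [0, 0, 0]
After 'pop': [0, 0]
After 'add': [0]
After 'neg': [0]

Answer: [0]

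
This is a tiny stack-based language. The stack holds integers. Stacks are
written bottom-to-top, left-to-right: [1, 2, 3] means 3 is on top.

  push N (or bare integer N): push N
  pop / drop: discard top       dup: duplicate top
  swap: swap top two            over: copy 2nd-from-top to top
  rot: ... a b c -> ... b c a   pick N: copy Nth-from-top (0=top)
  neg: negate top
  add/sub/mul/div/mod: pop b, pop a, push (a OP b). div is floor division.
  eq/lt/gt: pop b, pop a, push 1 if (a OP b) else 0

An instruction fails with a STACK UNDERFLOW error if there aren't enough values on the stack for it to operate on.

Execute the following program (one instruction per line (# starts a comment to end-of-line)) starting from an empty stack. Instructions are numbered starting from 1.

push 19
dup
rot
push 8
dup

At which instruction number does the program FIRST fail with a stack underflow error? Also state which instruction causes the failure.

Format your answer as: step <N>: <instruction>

Answer: step 3: rot

Derivation:
Step 1 ('push 19'): stack = [19], depth = 1
Step 2 ('dup'): stack = [19, 19], depth = 2
Step 3 ('rot'): needs 3 value(s) but depth is 2 — STACK UNDERFLOW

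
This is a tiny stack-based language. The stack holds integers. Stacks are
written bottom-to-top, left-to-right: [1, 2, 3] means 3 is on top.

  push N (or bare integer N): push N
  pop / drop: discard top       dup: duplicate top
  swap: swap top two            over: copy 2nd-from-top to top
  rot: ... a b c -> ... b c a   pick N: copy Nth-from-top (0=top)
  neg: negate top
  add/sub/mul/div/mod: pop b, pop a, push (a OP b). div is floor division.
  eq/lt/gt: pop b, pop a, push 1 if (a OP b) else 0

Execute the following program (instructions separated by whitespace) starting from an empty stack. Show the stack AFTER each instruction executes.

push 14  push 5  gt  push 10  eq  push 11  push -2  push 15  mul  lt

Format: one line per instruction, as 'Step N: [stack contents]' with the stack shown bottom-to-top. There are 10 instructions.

Step 1: [14]
Step 2: [14, 5]
Step 3: [1]
Step 4: [1, 10]
Step 5: [0]
Step 6: [0, 11]
Step 7: [0, 11, -2]
Step 8: [0, 11, -2, 15]
Step 9: [0, 11, -30]
Step 10: [0, 0]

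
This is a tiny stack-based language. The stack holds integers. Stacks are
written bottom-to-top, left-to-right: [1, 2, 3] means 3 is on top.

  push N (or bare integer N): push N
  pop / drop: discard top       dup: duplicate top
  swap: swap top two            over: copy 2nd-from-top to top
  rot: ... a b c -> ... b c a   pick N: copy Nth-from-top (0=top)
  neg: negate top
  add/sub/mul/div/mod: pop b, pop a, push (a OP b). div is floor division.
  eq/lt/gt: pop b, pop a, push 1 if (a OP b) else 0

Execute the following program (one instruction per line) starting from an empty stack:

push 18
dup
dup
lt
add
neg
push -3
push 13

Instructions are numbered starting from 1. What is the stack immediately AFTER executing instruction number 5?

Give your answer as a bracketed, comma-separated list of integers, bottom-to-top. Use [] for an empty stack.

Answer: [18]

Derivation:
Step 1 ('push 18'): [18]
Step 2 ('dup'): [18, 18]
Step 3 ('dup'): [18, 18, 18]
Step 4 ('lt'): [18, 0]
Step 5 ('add'): [18]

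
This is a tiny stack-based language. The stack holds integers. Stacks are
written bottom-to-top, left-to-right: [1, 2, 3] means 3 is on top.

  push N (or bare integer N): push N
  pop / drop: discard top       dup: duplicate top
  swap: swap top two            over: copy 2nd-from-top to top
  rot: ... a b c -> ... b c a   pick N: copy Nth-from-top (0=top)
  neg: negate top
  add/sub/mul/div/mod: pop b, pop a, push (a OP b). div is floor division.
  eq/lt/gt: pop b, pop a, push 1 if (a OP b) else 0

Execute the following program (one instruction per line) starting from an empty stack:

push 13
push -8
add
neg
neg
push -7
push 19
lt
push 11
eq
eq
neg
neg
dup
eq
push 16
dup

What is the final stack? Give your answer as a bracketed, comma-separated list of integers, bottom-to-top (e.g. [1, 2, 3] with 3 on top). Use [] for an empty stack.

After 'push 13': [13]
After 'push -8': [13, -8]
After 'add': [5]
After 'neg': [-5]
After 'neg': [5]
After 'push -7': [5, -7]
After 'push 19': [5, -7, 19]
After 'lt': [5, 1]
After 'push 11': [5, 1, 11]
After 'eq': [5, 0]
After 'eq': [0]
After 'neg': [0]
After 'neg': [0]
After 'dup': [0, 0]
After 'eq': [1]
After 'push 16': [1, 16]
After 'dup': [1, 16, 16]

Answer: [1, 16, 16]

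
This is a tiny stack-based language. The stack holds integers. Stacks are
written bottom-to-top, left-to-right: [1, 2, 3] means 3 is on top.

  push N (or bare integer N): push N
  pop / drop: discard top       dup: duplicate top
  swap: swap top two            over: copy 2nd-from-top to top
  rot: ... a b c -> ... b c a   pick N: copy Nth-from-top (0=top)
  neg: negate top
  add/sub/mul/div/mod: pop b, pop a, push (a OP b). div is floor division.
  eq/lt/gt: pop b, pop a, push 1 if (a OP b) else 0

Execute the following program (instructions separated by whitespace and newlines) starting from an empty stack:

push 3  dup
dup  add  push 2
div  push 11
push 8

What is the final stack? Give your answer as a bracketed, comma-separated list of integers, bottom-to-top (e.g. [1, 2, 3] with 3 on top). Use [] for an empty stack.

After 'push 3': [3]
After 'dup': [3, 3]
After 'dup': [3, 3, 3]
After 'add': [3, 6]
After 'push 2': [3, 6, 2]
After 'div': [3, 3]
After 'push 11': [3, 3, 11]
After 'push 8': [3, 3, 11, 8]

Answer: [3, 3, 11, 8]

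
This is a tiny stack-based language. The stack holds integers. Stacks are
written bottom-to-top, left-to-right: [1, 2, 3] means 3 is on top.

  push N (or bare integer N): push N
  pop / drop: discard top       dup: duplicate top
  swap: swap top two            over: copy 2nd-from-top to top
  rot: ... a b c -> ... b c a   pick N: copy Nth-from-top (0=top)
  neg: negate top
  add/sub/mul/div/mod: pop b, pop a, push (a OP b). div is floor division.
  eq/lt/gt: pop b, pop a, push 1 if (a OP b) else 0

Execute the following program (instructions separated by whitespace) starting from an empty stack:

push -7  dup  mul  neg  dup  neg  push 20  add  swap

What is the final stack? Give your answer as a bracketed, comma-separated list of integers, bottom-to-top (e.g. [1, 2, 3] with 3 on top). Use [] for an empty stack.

Answer: [69, -49]

Derivation:
After 'push -7': [-7]
After 'dup': [-7, -7]
After 'mul': [49]
After 'neg': [-49]
After 'dup': [-49, -49]
After 'neg': [-49, 49]
After 'push 20': [-49, 49, 20]
After 'add': [-49, 69]
After 'swap': [69, -49]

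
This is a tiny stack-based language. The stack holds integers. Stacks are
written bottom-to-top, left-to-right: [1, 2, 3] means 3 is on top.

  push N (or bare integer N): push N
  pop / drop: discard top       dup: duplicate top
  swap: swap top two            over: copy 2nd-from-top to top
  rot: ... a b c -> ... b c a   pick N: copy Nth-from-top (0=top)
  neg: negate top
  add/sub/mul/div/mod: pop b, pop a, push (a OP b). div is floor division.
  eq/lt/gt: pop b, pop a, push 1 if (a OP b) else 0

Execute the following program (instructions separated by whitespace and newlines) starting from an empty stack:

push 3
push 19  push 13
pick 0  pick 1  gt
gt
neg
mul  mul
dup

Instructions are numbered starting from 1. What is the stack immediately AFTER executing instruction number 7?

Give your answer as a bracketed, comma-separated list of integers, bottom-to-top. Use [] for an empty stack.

Step 1 ('push 3'): [3]
Step 2 ('push 19'): [3, 19]
Step 3 ('push 13'): [3, 19, 13]
Step 4 ('pick 0'): [3, 19, 13, 13]
Step 5 ('pick 1'): [3, 19, 13, 13, 13]
Step 6 ('gt'): [3, 19, 13, 0]
Step 7 ('gt'): [3, 19, 1]

Answer: [3, 19, 1]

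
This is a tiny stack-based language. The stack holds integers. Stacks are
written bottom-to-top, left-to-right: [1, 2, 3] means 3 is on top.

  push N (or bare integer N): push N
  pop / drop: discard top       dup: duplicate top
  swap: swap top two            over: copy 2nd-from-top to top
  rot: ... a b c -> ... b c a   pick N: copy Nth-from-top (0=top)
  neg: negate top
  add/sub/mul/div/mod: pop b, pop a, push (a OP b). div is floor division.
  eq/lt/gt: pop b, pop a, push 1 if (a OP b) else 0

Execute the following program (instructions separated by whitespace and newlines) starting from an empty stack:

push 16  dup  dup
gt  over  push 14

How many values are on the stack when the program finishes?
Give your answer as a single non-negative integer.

After 'push 16': stack = [16] (depth 1)
After 'dup': stack = [16, 16] (depth 2)
After 'dup': stack = [16, 16, 16] (depth 3)
After 'gt': stack = [16, 0] (depth 2)
After 'over': stack = [16, 0, 16] (depth 3)
After 'push 14': stack = [16, 0, 16, 14] (depth 4)

Answer: 4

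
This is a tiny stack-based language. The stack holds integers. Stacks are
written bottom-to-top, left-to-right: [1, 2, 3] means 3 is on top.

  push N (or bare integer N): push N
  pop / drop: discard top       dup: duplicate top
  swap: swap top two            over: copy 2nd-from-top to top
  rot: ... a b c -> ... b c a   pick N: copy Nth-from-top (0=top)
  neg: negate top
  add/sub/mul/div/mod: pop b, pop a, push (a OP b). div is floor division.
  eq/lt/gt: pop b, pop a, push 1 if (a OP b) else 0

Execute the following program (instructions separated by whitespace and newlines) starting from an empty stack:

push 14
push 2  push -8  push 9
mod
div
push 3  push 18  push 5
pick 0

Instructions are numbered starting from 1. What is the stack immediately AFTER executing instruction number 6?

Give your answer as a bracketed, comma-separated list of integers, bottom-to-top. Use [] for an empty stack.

Step 1 ('push 14'): [14]
Step 2 ('push 2'): [14, 2]
Step 3 ('push -8'): [14, 2, -8]
Step 4 ('push 9'): [14, 2, -8, 9]
Step 5 ('mod'): [14, 2, 1]
Step 6 ('div'): [14, 2]

Answer: [14, 2]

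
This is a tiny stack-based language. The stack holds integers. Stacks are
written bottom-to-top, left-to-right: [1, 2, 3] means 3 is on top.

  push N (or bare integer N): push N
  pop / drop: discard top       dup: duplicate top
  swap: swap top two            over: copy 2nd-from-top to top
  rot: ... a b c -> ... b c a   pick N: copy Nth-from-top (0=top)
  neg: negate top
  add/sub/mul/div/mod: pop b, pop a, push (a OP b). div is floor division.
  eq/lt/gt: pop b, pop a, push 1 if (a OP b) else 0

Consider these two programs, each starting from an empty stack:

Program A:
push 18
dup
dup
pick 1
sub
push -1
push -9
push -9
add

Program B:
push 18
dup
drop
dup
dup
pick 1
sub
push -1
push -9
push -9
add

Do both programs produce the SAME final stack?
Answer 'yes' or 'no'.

Answer: yes

Derivation:
Program A trace:
  After 'push 18': [18]
  After 'dup': [18, 18]
  After 'dup': [18, 18, 18]
  After 'pick 1': [18, 18, 18, 18]
  After 'sub': [18, 18, 0]
  After 'push -1': [18, 18, 0, -1]
  After 'push -9': [18, 18, 0, -1, -9]
  After 'push -9': [18, 18, 0, -1, -9, -9]
  After 'add': [18, 18, 0, -1, -18]
Program A final stack: [18, 18, 0, -1, -18]

Program B trace:
  After 'push 18': [18]
  After 'dup': [18, 18]
  After 'drop': [18]
  After 'dup': [18, 18]
  After 'dup': [18, 18, 18]
  After 'pick 1': [18, 18, 18, 18]
  After 'sub': [18, 18, 0]
  After 'push -1': [18, 18, 0, -1]
  After 'push -9': [18, 18, 0, -1, -9]
  After 'push -9': [18, 18, 0, -1, -9, -9]
  After 'add': [18, 18, 0, -1, -18]
Program B final stack: [18, 18, 0, -1, -18]
Same: yes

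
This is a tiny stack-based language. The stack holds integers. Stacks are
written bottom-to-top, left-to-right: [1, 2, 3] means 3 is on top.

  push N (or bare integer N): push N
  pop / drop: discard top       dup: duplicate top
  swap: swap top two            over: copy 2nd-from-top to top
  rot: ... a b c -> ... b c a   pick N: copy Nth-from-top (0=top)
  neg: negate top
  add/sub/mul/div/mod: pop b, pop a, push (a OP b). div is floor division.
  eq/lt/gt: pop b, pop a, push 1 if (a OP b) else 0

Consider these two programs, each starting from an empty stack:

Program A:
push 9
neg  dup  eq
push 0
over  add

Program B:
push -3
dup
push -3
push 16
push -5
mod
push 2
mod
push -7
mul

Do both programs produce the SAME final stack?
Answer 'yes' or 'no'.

Program A trace:
  After 'push 9': [9]
  After 'neg': [-9]
  After 'dup': [-9, -9]
  After 'eq': [1]
  After 'push 0': [1, 0]
  After 'over': [1, 0, 1]
  After 'add': [1, 1]
Program A final stack: [1, 1]

Program B trace:
  After 'push -3': [-3]
  After 'dup': [-3, -3]
  After 'push -3': [-3, -3, -3]
  After 'push 16': [-3, -3, -3, 16]
  After 'push -5': [-3, -3, -3, 16, -5]
  After 'mod': [-3, -3, -3, -4]
  After 'push 2': [-3, -3, -3, -4, 2]
  After 'mod': [-3, -3, -3, 0]
  After 'push -7': [-3, -3, -3, 0, -7]
  After 'mul': [-3, -3, -3, 0]
Program B final stack: [-3, -3, -3, 0]
Same: no

Answer: no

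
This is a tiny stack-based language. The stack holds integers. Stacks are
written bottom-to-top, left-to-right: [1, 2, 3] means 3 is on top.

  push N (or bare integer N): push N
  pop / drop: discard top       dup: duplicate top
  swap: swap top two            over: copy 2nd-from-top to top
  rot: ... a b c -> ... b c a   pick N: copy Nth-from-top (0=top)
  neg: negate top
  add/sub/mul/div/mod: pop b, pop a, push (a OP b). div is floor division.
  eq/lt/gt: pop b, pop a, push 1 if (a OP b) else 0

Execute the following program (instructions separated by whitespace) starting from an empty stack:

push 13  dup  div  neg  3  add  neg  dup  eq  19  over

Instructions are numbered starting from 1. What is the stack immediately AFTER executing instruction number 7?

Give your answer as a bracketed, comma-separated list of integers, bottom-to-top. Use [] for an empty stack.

Answer: [-2]

Derivation:
Step 1 ('push 13'): [13]
Step 2 ('dup'): [13, 13]
Step 3 ('div'): [1]
Step 4 ('neg'): [-1]
Step 5 ('3'): [-1, 3]
Step 6 ('add'): [2]
Step 7 ('neg'): [-2]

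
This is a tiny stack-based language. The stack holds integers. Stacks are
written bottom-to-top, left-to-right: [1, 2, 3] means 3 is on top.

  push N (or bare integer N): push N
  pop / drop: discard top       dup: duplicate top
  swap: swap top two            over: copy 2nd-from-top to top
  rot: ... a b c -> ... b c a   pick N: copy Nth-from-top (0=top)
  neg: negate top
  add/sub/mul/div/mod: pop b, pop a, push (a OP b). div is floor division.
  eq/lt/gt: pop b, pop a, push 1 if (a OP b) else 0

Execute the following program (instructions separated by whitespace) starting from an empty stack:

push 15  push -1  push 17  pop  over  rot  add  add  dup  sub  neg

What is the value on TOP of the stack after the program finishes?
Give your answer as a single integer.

After 'push 15': [15]
After 'push -1': [15, -1]
After 'push 17': [15, -1, 17]
After 'pop': [15, -1]
After 'over': [15, -1, 15]
After 'rot': [-1, 15, 15]
After 'add': [-1, 30]
After 'add': [29]
After 'dup': [29, 29]
After 'sub': [0]
After 'neg': [0]

Answer: 0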